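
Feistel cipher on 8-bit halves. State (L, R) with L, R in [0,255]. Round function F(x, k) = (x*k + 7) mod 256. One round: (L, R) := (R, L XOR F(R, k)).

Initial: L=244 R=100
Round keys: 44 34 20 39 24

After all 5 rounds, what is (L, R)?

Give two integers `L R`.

Answer: 198 239

Derivation:
Round 1 (k=44): L=100 R=195
Round 2 (k=34): L=195 R=137
Round 3 (k=20): L=137 R=120
Round 4 (k=39): L=120 R=198
Round 5 (k=24): L=198 R=239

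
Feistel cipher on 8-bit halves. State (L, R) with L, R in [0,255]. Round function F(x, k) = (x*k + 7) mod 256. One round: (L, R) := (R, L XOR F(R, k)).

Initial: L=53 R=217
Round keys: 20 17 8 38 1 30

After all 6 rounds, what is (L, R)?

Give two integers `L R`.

Answer: 209 244

Derivation:
Round 1 (k=20): L=217 R=206
Round 2 (k=17): L=206 R=108
Round 3 (k=8): L=108 R=169
Round 4 (k=38): L=169 R=113
Round 5 (k=1): L=113 R=209
Round 6 (k=30): L=209 R=244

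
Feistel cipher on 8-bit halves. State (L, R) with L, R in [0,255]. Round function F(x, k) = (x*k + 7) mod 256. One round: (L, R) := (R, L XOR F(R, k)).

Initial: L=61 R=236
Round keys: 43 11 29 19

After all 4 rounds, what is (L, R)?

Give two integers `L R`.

Answer: 126 244

Derivation:
Round 1 (k=43): L=236 R=150
Round 2 (k=11): L=150 R=149
Round 3 (k=29): L=149 R=126
Round 4 (k=19): L=126 R=244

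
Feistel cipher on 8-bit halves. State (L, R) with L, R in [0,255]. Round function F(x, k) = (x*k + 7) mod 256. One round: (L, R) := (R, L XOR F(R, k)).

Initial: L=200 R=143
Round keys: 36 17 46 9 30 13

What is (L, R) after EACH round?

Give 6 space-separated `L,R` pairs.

Round 1 (k=36): L=143 R=235
Round 2 (k=17): L=235 R=45
Round 3 (k=46): L=45 R=246
Round 4 (k=9): L=246 R=128
Round 5 (k=30): L=128 R=241
Round 6 (k=13): L=241 R=196

Answer: 143,235 235,45 45,246 246,128 128,241 241,196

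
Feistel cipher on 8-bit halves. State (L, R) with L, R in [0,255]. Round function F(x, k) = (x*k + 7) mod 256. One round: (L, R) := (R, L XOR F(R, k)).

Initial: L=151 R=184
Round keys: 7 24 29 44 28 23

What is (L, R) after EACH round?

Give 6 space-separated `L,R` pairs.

Round 1 (k=7): L=184 R=152
Round 2 (k=24): L=152 R=255
Round 3 (k=29): L=255 R=114
Round 4 (k=44): L=114 R=96
Round 5 (k=28): L=96 R=245
Round 6 (k=23): L=245 R=106

Answer: 184,152 152,255 255,114 114,96 96,245 245,106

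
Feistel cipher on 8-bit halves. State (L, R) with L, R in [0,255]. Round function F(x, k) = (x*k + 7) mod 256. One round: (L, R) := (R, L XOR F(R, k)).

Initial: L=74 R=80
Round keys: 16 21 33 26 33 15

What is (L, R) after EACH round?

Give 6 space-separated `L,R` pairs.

Round 1 (k=16): L=80 R=77
Round 2 (k=21): L=77 R=8
Round 3 (k=33): L=8 R=66
Round 4 (k=26): L=66 R=179
Round 5 (k=33): L=179 R=88
Round 6 (k=15): L=88 R=156

Answer: 80,77 77,8 8,66 66,179 179,88 88,156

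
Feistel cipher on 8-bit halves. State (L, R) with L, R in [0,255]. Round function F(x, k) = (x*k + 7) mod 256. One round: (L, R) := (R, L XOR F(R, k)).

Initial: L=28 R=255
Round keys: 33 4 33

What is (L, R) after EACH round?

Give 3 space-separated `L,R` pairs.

Round 1 (k=33): L=255 R=250
Round 2 (k=4): L=250 R=16
Round 3 (k=33): L=16 R=237

Answer: 255,250 250,16 16,237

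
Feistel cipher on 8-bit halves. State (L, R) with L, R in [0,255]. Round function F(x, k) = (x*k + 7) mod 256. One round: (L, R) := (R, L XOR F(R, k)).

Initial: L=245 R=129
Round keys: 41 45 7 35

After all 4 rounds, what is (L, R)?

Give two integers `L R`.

Answer: 227 185

Derivation:
Round 1 (k=41): L=129 R=69
Round 2 (k=45): L=69 R=169
Round 3 (k=7): L=169 R=227
Round 4 (k=35): L=227 R=185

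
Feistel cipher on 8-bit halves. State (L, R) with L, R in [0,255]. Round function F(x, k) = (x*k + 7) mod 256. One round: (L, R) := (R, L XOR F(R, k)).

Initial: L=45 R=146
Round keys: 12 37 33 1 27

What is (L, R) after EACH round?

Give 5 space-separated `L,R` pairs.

Answer: 146,242 242,147 147,8 8,156 156,115

Derivation:
Round 1 (k=12): L=146 R=242
Round 2 (k=37): L=242 R=147
Round 3 (k=33): L=147 R=8
Round 4 (k=1): L=8 R=156
Round 5 (k=27): L=156 R=115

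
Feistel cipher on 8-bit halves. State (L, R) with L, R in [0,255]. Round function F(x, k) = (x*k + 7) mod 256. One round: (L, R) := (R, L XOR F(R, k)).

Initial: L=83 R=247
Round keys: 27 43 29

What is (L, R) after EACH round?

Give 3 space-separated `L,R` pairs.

Round 1 (k=27): L=247 R=71
Round 2 (k=43): L=71 R=3
Round 3 (k=29): L=3 R=25

Answer: 247,71 71,3 3,25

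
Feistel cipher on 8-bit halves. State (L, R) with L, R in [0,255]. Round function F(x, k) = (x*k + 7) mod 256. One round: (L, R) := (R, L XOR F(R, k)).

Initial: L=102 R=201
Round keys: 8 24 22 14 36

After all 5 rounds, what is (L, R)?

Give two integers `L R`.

Answer: 181 185

Derivation:
Round 1 (k=8): L=201 R=41
Round 2 (k=24): L=41 R=22
Round 3 (k=22): L=22 R=194
Round 4 (k=14): L=194 R=181
Round 5 (k=36): L=181 R=185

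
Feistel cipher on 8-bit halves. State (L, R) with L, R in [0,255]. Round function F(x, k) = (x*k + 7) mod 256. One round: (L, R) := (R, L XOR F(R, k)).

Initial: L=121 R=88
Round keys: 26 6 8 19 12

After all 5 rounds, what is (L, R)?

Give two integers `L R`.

Round 1 (k=26): L=88 R=142
Round 2 (k=6): L=142 R=3
Round 3 (k=8): L=3 R=145
Round 4 (k=19): L=145 R=201
Round 5 (k=12): L=201 R=226

Answer: 201 226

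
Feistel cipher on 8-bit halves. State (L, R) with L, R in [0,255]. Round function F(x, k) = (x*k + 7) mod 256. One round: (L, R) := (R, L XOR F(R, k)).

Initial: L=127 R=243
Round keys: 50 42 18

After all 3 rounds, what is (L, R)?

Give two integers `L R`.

Round 1 (k=50): L=243 R=2
Round 2 (k=42): L=2 R=168
Round 3 (k=18): L=168 R=213

Answer: 168 213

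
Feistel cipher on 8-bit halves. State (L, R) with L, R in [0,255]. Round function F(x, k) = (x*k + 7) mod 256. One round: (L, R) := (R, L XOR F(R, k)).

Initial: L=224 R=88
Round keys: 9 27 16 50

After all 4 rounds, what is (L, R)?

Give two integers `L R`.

Round 1 (k=9): L=88 R=255
Round 2 (k=27): L=255 R=180
Round 3 (k=16): L=180 R=184
Round 4 (k=50): L=184 R=67

Answer: 184 67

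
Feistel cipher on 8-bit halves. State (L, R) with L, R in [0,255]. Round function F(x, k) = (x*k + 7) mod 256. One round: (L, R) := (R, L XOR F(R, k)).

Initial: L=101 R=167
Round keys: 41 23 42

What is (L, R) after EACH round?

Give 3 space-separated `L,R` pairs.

Round 1 (k=41): L=167 R=163
Round 2 (k=23): L=163 R=11
Round 3 (k=42): L=11 R=118

Answer: 167,163 163,11 11,118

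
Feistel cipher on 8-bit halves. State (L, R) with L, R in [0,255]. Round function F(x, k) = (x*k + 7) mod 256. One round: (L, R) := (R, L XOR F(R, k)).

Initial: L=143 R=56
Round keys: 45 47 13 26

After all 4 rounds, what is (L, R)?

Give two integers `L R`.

Answer: 26 36

Derivation:
Round 1 (k=45): L=56 R=80
Round 2 (k=47): L=80 R=143
Round 3 (k=13): L=143 R=26
Round 4 (k=26): L=26 R=36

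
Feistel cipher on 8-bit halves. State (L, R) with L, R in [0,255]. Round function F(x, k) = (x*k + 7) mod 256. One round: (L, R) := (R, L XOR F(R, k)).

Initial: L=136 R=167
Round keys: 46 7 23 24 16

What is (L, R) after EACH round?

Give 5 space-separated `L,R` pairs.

Answer: 167,129 129,41 41,55 55,6 6,80

Derivation:
Round 1 (k=46): L=167 R=129
Round 2 (k=7): L=129 R=41
Round 3 (k=23): L=41 R=55
Round 4 (k=24): L=55 R=6
Round 5 (k=16): L=6 R=80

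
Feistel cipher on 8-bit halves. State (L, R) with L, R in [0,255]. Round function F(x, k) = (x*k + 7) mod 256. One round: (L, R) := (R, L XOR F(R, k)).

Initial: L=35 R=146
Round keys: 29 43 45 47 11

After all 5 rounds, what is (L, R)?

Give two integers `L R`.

Answer: 224 79

Derivation:
Round 1 (k=29): L=146 R=178
Round 2 (k=43): L=178 R=127
Round 3 (k=45): L=127 R=232
Round 4 (k=47): L=232 R=224
Round 5 (k=11): L=224 R=79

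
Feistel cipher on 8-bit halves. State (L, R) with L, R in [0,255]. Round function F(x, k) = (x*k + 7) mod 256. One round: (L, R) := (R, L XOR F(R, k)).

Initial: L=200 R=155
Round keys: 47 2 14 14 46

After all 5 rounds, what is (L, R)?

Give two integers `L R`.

Answer: 21 38

Derivation:
Round 1 (k=47): L=155 R=180
Round 2 (k=2): L=180 R=244
Round 3 (k=14): L=244 R=235
Round 4 (k=14): L=235 R=21
Round 5 (k=46): L=21 R=38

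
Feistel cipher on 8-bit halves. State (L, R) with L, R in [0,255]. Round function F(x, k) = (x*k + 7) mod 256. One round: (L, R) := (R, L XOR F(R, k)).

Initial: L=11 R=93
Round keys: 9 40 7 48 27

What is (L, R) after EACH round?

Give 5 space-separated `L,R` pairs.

Answer: 93,71 71,66 66,146 146,37 37,124

Derivation:
Round 1 (k=9): L=93 R=71
Round 2 (k=40): L=71 R=66
Round 3 (k=7): L=66 R=146
Round 4 (k=48): L=146 R=37
Round 5 (k=27): L=37 R=124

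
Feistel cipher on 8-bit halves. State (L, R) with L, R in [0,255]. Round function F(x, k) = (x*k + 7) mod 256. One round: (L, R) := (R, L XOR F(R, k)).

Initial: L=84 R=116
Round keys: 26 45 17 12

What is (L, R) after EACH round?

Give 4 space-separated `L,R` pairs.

Answer: 116,155 155,50 50,194 194,45

Derivation:
Round 1 (k=26): L=116 R=155
Round 2 (k=45): L=155 R=50
Round 3 (k=17): L=50 R=194
Round 4 (k=12): L=194 R=45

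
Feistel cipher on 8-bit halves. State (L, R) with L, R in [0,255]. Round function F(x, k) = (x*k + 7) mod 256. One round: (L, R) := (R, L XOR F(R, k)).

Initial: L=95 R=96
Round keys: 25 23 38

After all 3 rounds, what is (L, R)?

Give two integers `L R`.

Round 1 (k=25): L=96 R=56
Round 2 (k=23): L=56 R=111
Round 3 (k=38): L=111 R=185

Answer: 111 185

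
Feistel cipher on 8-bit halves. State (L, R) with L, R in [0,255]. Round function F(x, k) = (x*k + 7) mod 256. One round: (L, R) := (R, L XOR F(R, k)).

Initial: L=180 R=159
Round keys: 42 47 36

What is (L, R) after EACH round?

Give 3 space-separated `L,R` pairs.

Answer: 159,169 169,145 145,194

Derivation:
Round 1 (k=42): L=159 R=169
Round 2 (k=47): L=169 R=145
Round 3 (k=36): L=145 R=194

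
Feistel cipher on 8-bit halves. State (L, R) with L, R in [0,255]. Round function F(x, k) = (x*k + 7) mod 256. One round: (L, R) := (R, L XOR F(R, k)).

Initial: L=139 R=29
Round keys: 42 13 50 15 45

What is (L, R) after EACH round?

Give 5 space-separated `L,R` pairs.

Round 1 (k=42): L=29 R=66
Round 2 (k=13): L=66 R=124
Round 3 (k=50): L=124 R=125
Round 4 (k=15): L=125 R=38
Round 5 (k=45): L=38 R=200

Answer: 29,66 66,124 124,125 125,38 38,200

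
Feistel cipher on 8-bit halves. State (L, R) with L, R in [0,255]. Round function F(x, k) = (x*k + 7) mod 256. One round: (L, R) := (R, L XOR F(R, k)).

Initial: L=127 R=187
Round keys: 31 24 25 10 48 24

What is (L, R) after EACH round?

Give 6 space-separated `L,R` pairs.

Round 1 (k=31): L=187 R=211
Round 2 (k=24): L=211 R=116
Round 3 (k=25): L=116 R=136
Round 4 (k=10): L=136 R=35
Round 5 (k=48): L=35 R=31
Round 6 (k=24): L=31 R=204

Answer: 187,211 211,116 116,136 136,35 35,31 31,204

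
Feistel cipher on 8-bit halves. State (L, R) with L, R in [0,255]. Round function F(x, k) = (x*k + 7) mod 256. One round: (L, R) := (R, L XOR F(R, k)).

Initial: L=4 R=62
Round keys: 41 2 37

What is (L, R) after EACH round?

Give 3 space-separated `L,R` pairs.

Answer: 62,241 241,215 215,235

Derivation:
Round 1 (k=41): L=62 R=241
Round 2 (k=2): L=241 R=215
Round 3 (k=37): L=215 R=235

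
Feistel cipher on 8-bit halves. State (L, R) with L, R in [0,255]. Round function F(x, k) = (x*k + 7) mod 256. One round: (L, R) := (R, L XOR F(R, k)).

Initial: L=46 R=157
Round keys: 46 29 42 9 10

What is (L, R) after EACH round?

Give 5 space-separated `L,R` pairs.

Answer: 157,19 19,179 179,118 118,158 158,69

Derivation:
Round 1 (k=46): L=157 R=19
Round 2 (k=29): L=19 R=179
Round 3 (k=42): L=179 R=118
Round 4 (k=9): L=118 R=158
Round 5 (k=10): L=158 R=69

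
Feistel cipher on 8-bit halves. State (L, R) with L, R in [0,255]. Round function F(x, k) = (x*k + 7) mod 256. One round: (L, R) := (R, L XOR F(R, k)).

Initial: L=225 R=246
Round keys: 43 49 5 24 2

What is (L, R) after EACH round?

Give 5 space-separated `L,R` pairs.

Answer: 246,184 184,201 201,76 76,238 238,175

Derivation:
Round 1 (k=43): L=246 R=184
Round 2 (k=49): L=184 R=201
Round 3 (k=5): L=201 R=76
Round 4 (k=24): L=76 R=238
Round 5 (k=2): L=238 R=175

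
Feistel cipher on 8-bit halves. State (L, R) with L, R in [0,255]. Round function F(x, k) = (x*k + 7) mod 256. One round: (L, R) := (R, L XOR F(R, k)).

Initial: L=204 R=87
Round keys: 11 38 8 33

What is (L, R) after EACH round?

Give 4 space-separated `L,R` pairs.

Round 1 (k=11): L=87 R=8
Round 2 (k=38): L=8 R=96
Round 3 (k=8): L=96 R=15
Round 4 (k=33): L=15 R=150

Answer: 87,8 8,96 96,15 15,150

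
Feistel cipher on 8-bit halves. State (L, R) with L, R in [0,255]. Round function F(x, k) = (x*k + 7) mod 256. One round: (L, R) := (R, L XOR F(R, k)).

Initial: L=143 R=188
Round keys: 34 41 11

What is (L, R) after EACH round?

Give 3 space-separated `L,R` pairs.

Answer: 188,112 112,75 75,48

Derivation:
Round 1 (k=34): L=188 R=112
Round 2 (k=41): L=112 R=75
Round 3 (k=11): L=75 R=48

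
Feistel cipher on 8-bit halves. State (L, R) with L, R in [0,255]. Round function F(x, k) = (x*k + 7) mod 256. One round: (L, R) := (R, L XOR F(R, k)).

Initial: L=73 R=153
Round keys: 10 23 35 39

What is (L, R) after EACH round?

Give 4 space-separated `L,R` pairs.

Answer: 153,72 72,230 230,49 49,152

Derivation:
Round 1 (k=10): L=153 R=72
Round 2 (k=23): L=72 R=230
Round 3 (k=35): L=230 R=49
Round 4 (k=39): L=49 R=152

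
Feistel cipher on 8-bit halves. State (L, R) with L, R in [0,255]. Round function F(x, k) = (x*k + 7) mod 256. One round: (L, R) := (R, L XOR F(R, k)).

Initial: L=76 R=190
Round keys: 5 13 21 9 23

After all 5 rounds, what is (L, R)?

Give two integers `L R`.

Round 1 (k=5): L=190 R=241
Round 2 (k=13): L=241 R=250
Round 3 (k=21): L=250 R=120
Round 4 (k=9): L=120 R=197
Round 5 (k=23): L=197 R=194

Answer: 197 194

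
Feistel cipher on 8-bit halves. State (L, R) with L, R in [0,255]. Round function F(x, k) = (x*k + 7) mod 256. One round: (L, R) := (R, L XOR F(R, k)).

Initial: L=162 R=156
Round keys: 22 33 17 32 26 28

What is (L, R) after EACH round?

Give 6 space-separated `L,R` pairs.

Round 1 (k=22): L=156 R=205
Round 2 (k=33): L=205 R=232
Round 3 (k=17): L=232 R=162
Round 4 (k=32): L=162 R=175
Round 5 (k=26): L=175 R=111
Round 6 (k=28): L=111 R=132

Answer: 156,205 205,232 232,162 162,175 175,111 111,132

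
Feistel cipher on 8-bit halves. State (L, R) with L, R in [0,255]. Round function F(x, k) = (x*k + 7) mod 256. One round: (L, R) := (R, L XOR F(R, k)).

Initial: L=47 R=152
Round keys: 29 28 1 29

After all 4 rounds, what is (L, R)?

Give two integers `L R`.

Round 1 (k=29): L=152 R=16
Round 2 (k=28): L=16 R=95
Round 3 (k=1): L=95 R=118
Round 4 (k=29): L=118 R=58

Answer: 118 58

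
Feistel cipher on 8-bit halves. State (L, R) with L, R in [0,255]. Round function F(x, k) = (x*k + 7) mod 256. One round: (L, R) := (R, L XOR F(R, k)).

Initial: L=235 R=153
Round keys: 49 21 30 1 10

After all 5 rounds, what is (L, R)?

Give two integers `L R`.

Answer: 46 49

Derivation:
Round 1 (k=49): L=153 R=187
Round 2 (k=21): L=187 R=199
Round 3 (k=30): L=199 R=226
Round 4 (k=1): L=226 R=46
Round 5 (k=10): L=46 R=49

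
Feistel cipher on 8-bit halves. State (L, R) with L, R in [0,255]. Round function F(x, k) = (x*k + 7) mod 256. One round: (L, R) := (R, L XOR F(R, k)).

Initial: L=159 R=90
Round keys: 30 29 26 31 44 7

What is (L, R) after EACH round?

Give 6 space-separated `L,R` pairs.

Round 1 (k=30): L=90 R=12
Round 2 (k=29): L=12 R=57
Round 3 (k=26): L=57 R=221
Round 4 (k=31): L=221 R=243
Round 5 (k=44): L=243 R=22
Round 6 (k=7): L=22 R=82

Answer: 90,12 12,57 57,221 221,243 243,22 22,82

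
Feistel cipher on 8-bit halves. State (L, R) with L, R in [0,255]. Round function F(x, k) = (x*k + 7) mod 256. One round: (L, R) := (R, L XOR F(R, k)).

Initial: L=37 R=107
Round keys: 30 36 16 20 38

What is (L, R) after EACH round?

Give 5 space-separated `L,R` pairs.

Answer: 107,180 180,60 60,115 115,63 63,18

Derivation:
Round 1 (k=30): L=107 R=180
Round 2 (k=36): L=180 R=60
Round 3 (k=16): L=60 R=115
Round 4 (k=20): L=115 R=63
Round 5 (k=38): L=63 R=18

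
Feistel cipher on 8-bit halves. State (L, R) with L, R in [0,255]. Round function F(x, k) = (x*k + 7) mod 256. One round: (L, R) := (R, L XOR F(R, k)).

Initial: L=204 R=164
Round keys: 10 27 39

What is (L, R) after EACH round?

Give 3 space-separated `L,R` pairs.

Round 1 (k=10): L=164 R=163
Round 2 (k=27): L=163 R=156
Round 3 (k=39): L=156 R=104

Answer: 164,163 163,156 156,104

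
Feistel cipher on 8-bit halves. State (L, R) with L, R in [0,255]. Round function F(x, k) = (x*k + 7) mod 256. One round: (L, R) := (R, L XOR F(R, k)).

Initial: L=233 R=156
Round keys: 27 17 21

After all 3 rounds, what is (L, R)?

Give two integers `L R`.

Round 1 (k=27): L=156 R=146
Round 2 (k=17): L=146 R=37
Round 3 (k=21): L=37 R=130

Answer: 37 130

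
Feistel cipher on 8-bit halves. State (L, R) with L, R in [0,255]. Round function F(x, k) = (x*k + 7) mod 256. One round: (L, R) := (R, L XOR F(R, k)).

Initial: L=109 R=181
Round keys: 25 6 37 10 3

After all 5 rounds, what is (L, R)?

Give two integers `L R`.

Answer: 75 126

Derivation:
Round 1 (k=25): L=181 R=217
Round 2 (k=6): L=217 R=168
Round 3 (k=37): L=168 R=150
Round 4 (k=10): L=150 R=75
Round 5 (k=3): L=75 R=126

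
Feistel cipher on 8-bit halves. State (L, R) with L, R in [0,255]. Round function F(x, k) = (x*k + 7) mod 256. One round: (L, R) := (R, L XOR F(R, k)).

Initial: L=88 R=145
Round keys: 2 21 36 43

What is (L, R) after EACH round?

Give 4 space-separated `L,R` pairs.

Answer: 145,113 113,221 221,106 106,8

Derivation:
Round 1 (k=2): L=145 R=113
Round 2 (k=21): L=113 R=221
Round 3 (k=36): L=221 R=106
Round 4 (k=43): L=106 R=8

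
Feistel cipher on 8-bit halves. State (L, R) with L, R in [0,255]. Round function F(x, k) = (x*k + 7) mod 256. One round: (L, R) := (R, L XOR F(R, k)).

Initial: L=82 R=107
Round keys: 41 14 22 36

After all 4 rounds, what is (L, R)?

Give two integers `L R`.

Answer: 215 191

Derivation:
Round 1 (k=41): L=107 R=120
Round 2 (k=14): L=120 R=252
Round 3 (k=22): L=252 R=215
Round 4 (k=36): L=215 R=191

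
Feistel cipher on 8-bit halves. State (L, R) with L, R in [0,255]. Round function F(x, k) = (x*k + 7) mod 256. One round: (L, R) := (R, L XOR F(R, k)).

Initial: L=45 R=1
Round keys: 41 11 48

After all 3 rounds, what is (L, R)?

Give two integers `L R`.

Round 1 (k=41): L=1 R=29
Round 2 (k=11): L=29 R=71
Round 3 (k=48): L=71 R=74

Answer: 71 74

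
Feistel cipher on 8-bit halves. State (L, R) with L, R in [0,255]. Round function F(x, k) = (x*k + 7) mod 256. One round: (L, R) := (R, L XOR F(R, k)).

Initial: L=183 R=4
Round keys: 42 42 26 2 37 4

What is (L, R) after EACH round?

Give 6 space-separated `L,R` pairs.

Round 1 (k=42): L=4 R=24
Round 2 (k=42): L=24 R=243
Round 3 (k=26): L=243 R=173
Round 4 (k=2): L=173 R=146
Round 5 (k=37): L=146 R=140
Round 6 (k=4): L=140 R=165

Answer: 4,24 24,243 243,173 173,146 146,140 140,165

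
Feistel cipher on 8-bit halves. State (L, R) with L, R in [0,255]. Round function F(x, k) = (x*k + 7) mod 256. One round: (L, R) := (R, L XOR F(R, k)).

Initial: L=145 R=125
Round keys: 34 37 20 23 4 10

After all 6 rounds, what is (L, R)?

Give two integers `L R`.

Round 1 (k=34): L=125 R=48
Round 2 (k=37): L=48 R=138
Round 3 (k=20): L=138 R=255
Round 4 (k=23): L=255 R=122
Round 5 (k=4): L=122 R=16
Round 6 (k=10): L=16 R=221

Answer: 16 221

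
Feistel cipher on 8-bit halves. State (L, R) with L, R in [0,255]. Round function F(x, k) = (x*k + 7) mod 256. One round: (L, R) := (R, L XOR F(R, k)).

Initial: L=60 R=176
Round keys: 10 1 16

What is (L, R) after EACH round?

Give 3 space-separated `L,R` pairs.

Answer: 176,219 219,82 82,252

Derivation:
Round 1 (k=10): L=176 R=219
Round 2 (k=1): L=219 R=82
Round 3 (k=16): L=82 R=252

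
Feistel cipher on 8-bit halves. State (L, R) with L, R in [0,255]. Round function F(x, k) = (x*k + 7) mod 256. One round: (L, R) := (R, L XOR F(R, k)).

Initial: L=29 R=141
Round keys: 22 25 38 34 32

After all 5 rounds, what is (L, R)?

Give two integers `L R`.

Round 1 (k=22): L=141 R=56
Round 2 (k=25): L=56 R=242
Round 3 (k=38): L=242 R=203
Round 4 (k=34): L=203 R=15
Round 5 (k=32): L=15 R=44

Answer: 15 44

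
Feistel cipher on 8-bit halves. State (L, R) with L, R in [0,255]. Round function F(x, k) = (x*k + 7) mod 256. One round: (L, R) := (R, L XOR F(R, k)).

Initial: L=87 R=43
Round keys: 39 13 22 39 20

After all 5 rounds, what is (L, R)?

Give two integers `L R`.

Round 1 (k=39): L=43 R=195
Round 2 (k=13): L=195 R=197
Round 3 (k=22): L=197 R=54
Round 4 (k=39): L=54 R=132
Round 5 (k=20): L=132 R=97

Answer: 132 97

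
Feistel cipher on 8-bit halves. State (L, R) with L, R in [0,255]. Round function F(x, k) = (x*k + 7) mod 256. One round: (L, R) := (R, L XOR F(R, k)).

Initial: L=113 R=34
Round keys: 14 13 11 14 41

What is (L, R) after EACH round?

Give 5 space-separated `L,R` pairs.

Answer: 34,146 146,83 83,10 10,192 192,205

Derivation:
Round 1 (k=14): L=34 R=146
Round 2 (k=13): L=146 R=83
Round 3 (k=11): L=83 R=10
Round 4 (k=14): L=10 R=192
Round 5 (k=41): L=192 R=205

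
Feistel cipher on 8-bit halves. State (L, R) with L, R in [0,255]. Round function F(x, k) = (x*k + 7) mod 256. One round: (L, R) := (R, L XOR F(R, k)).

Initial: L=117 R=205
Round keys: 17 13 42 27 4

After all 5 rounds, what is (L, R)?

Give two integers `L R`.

Round 1 (k=17): L=205 R=209
Round 2 (k=13): L=209 R=105
Round 3 (k=42): L=105 R=144
Round 4 (k=27): L=144 R=94
Round 5 (k=4): L=94 R=239

Answer: 94 239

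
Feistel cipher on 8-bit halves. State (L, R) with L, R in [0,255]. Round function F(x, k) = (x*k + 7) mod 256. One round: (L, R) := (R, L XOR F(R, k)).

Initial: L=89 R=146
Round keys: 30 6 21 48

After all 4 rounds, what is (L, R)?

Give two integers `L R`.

Answer: 54 86

Derivation:
Round 1 (k=30): L=146 R=122
Round 2 (k=6): L=122 R=113
Round 3 (k=21): L=113 R=54
Round 4 (k=48): L=54 R=86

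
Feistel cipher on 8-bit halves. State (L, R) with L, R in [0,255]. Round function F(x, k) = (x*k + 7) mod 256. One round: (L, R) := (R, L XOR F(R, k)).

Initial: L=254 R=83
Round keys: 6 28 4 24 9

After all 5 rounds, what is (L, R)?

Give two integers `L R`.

Answer: 159 254

Derivation:
Round 1 (k=6): L=83 R=7
Round 2 (k=28): L=7 R=152
Round 3 (k=4): L=152 R=96
Round 4 (k=24): L=96 R=159
Round 5 (k=9): L=159 R=254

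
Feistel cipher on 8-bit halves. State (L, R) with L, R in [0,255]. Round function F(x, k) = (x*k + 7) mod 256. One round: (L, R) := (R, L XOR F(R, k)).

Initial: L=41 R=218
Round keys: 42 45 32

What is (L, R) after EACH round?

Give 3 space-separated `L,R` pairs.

Round 1 (k=42): L=218 R=226
Round 2 (k=45): L=226 R=27
Round 3 (k=32): L=27 R=133

Answer: 218,226 226,27 27,133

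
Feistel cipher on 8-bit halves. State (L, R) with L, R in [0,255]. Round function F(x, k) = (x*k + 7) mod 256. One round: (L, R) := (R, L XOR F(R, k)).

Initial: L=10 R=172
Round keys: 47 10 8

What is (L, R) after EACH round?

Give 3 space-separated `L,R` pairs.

Round 1 (k=47): L=172 R=145
Round 2 (k=10): L=145 R=29
Round 3 (k=8): L=29 R=126

Answer: 172,145 145,29 29,126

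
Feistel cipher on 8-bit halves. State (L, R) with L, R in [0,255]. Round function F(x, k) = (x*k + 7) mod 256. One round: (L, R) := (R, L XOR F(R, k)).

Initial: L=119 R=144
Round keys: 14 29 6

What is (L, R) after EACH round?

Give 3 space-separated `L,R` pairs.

Round 1 (k=14): L=144 R=144
Round 2 (k=29): L=144 R=199
Round 3 (k=6): L=199 R=33

Answer: 144,144 144,199 199,33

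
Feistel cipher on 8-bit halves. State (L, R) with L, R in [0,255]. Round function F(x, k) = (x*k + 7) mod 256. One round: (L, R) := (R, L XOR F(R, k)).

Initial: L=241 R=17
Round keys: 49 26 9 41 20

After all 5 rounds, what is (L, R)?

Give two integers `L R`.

Round 1 (k=49): L=17 R=185
Round 2 (k=26): L=185 R=192
Round 3 (k=9): L=192 R=126
Round 4 (k=41): L=126 R=245
Round 5 (k=20): L=245 R=85

Answer: 245 85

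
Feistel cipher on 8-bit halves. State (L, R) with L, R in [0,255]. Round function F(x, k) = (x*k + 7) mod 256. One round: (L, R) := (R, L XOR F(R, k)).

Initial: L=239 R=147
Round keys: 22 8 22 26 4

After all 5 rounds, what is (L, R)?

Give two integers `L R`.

Answer: 181 130

Derivation:
Round 1 (k=22): L=147 R=70
Round 2 (k=8): L=70 R=164
Round 3 (k=22): L=164 R=89
Round 4 (k=26): L=89 R=181
Round 5 (k=4): L=181 R=130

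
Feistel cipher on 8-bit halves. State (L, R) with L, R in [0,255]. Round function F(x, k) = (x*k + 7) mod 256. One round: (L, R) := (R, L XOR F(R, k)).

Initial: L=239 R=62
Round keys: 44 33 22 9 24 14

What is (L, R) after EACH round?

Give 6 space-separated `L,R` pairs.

Round 1 (k=44): L=62 R=64
Round 2 (k=33): L=64 R=121
Round 3 (k=22): L=121 R=45
Round 4 (k=9): L=45 R=229
Round 5 (k=24): L=229 R=82
Round 6 (k=14): L=82 R=102

Answer: 62,64 64,121 121,45 45,229 229,82 82,102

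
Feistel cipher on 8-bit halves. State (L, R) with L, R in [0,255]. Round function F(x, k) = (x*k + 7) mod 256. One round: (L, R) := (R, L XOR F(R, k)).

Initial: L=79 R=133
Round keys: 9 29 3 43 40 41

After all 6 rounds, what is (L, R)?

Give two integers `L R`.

Round 1 (k=9): L=133 R=251
Round 2 (k=29): L=251 R=243
Round 3 (k=3): L=243 R=27
Round 4 (k=43): L=27 R=99
Round 5 (k=40): L=99 R=100
Round 6 (k=41): L=100 R=104

Answer: 100 104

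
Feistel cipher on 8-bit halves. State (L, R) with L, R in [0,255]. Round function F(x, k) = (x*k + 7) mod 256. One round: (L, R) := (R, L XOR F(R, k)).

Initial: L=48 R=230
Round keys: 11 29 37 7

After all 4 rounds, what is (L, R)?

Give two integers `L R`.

Answer: 112 109

Derivation:
Round 1 (k=11): L=230 R=217
Round 2 (k=29): L=217 R=122
Round 3 (k=37): L=122 R=112
Round 4 (k=7): L=112 R=109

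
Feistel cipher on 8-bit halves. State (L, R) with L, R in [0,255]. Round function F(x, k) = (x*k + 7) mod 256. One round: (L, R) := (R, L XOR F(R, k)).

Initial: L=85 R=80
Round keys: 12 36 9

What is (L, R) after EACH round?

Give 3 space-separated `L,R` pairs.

Round 1 (k=12): L=80 R=146
Round 2 (k=36): L=146 R=223
Round 3 (k=9): L=223 R=76

Answer: 80,146 146,223 223,76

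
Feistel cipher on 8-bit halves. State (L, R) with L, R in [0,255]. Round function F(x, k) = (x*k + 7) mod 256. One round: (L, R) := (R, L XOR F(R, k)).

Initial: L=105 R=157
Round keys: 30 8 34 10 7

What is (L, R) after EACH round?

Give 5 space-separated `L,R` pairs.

Round 1 (k=30): L=157 R=4
Round 2 (k=8): L=4 R=186
Round 3 (k=34): L=186 R=191
Round 4 (k=10): L=191 R=199
Round 5 (k=7): L=199 R=199

Answer: 157,4 4,186 186,191 191,199 199,199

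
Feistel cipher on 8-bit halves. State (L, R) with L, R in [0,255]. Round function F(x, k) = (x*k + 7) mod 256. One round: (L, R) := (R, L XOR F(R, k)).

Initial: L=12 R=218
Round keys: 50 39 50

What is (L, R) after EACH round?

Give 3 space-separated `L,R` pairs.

Round 1 (k=50): L=218 R=151
Round 2 (k=39): L=151 R=210
Round 3 (k=50): L=210 R=156

Answer: 218,151 151,210 210,156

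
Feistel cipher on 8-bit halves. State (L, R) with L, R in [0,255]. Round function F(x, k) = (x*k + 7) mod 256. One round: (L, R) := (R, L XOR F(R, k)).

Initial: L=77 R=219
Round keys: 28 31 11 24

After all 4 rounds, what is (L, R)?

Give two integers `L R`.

Answer: 3 133

Derivation:
Round 1 (k=28): L=219 R=182
Round 2 (k=31): L=182 R=202
Round 3 (k=11): L=202 R=3
Round 4 (k=24): L=3 R=133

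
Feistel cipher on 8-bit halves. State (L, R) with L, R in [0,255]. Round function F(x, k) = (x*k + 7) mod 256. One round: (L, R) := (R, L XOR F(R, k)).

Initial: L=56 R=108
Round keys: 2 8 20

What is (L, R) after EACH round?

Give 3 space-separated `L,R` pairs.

Answer: 108,231 231,83 83,100

Derivation:
Round 1 (k=2): L=108 R=231
Round 2 (k=8): L=231 R=83
Round 3 (k=20): L=83 R=100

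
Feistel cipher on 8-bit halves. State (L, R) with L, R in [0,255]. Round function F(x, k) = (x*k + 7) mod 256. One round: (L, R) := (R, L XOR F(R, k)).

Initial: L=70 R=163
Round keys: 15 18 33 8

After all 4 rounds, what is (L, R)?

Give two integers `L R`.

Round 1 (k=15): L=163 R=210
Round 2 (k=18): L=210 R=104
Round 3 (k=33): L=104 R=189
Round 4 (k=8): L=189 R=135

Answer: 189 135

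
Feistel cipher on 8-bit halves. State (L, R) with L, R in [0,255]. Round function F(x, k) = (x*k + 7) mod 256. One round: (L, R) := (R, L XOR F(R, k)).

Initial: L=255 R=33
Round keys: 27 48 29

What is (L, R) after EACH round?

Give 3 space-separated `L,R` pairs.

Answer: 33,125 125,86 86,184

Derivation:
Round 1 (k=27): L=33 R=125
Round 2 (k=48): L=125 R=86
Round 3 (k=29): L=86 R=184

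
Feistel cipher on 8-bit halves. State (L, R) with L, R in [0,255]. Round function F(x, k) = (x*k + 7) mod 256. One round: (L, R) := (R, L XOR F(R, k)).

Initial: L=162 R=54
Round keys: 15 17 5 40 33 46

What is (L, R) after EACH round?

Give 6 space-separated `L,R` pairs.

Answer: 54,147 147,252 252,96 96,251 251,2 2,152

Derivation:
Round 1 (k=15): L=54 R=147
Round 2 (k=17): L=147 R=252
Round 3 (k=5): L=252 R=96
Round 4 (k=40): L=96 R=251
Round 5 (k=33): L=251 R=2
Round 6 (k=46): L=2 R=152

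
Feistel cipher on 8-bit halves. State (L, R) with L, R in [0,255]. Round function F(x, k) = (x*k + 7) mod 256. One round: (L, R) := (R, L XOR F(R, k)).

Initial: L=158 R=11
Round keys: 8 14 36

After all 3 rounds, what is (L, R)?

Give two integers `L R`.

Answer: 158 254

Derivation:
Round 1 (k=8): L=11 R=193
Round 2 (k=14): L=193 R=158
Round 3 (k=36): L=158 R=254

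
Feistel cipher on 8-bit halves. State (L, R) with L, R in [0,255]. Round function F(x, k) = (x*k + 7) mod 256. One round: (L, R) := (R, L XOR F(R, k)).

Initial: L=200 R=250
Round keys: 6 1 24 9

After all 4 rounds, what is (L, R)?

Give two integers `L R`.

Answer: 236 155

Derivation:
Round 1 (k=6): L=250 R=43
Round 2 (k=1): L=43 R=200
Round 3 (k=24): L=200 R=236
Round 4 (k=9): L=236 R=155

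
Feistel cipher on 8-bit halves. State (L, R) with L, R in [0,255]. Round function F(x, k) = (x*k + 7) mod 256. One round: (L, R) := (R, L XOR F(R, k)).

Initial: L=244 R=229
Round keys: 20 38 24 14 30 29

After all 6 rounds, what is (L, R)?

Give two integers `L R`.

Answer: 185 47

Derivation:
Round 1 (k=20): L=229 R=31
Round 2 (k=38): L=31 R=68
Round 3 (k=24): L=68 R=120
Round 4 (k=14): L=120 R=211
Round 5 (k=30): L=211 R=185
Round 6 (k=29): L=185 R=47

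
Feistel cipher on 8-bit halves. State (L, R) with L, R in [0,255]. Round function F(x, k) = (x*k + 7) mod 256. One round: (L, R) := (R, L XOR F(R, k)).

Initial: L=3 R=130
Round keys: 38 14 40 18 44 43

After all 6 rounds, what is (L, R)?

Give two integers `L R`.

Round 1 (k=38): L=130 R=80
Round 2 (k=14): L=80 R=229
Round 3 (k=40): L=229 R=159
Round 4 (k=18): L=159 R=208
Round 5 (k=44): L=208 R=88
Round 6 (k=43): L=88 R=31

Answer: 88 31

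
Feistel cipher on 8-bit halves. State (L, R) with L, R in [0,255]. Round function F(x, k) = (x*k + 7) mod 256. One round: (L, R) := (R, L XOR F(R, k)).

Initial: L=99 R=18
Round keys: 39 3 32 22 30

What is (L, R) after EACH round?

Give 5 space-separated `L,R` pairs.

Answer: 18,166 166,235 235,193 193,118 118,26

Derivation:
Round 1 (k=39): L=18 R=166
Round 2 (k=3): L=166 R=235
Round 3 (k=32): L=235 R=193
Round 4 (k=22): L=193 R=118
Round 5 (k=30): L=118 R=26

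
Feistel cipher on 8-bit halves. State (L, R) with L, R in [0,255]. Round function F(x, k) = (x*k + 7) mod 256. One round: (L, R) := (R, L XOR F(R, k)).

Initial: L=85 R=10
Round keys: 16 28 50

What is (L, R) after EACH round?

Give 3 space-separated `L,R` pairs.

Answer: 10,242 242,117 117,19

Derivation:
Round 1 (k=16): L=10 R=242
Round 2 (k=28): L=242 R=117
Round 3 (k=50): L=117 R=19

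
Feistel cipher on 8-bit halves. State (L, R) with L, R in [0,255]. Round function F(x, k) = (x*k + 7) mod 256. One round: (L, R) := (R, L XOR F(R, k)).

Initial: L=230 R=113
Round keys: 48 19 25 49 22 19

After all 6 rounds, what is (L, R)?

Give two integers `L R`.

Round 1 (k=48): L=113 R=209
Round 2 (k=19): L=209 R=251
Round 3 (k=25): L=251 R=91
Round 4 (k=49): L=91 R=137
Round 5 (k=22): L=137 R=150
Round 6 (k=19): L=150 R=160

Answer: 150 160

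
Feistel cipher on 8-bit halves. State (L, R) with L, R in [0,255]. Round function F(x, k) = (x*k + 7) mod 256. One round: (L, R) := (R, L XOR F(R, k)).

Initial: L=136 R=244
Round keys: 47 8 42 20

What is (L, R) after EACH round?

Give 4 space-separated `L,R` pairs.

Round 1 (k=47): L=244 R=91
Round 2 (k=8): L=91 R=43
Round 3 (k=42): L=43 R=78
Round 4 (k=20): L=78 R=52

Answer: 244,91 91,43 43,78 78,52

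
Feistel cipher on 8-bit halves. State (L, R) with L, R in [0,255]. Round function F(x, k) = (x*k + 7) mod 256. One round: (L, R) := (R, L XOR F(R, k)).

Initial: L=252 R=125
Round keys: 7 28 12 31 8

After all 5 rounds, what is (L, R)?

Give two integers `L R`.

Round 1 (k=7): L=125 R=142
Round 2 (k=28): L=142 R=242
Round 3 (k=12): L=242 R=209
Round 4 (k=31): L=209 R=164
Round 5 (k=8): L=164 R=246

Answer: 164 246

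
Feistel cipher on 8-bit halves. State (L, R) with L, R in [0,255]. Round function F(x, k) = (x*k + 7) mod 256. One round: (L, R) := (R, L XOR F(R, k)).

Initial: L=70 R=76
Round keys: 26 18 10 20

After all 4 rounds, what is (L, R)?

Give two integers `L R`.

Round 1 (k=26): L=76 R=249
Round 2 (k=18): L=249 R=197
Round 3 (k=10): L=197 R=64
Round 4 (k=20): L=64 R=194

Answer: 64 194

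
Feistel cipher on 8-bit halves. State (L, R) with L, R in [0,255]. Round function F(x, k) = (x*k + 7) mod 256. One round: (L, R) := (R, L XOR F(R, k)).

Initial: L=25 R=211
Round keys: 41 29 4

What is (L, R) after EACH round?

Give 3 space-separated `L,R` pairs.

Round 1 (k=41): L=211 R=203
Round 2 (k=29): L=203 R=213
Round 3 (k=4): L=213 R=144

Answer: 211,203 203,213 213,144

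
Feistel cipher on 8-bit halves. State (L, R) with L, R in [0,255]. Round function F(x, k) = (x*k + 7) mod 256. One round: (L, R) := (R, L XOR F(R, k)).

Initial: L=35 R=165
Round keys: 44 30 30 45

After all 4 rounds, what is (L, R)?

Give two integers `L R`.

Round 1 (k=44): L=165 R=64
Round 2 (k=30): L=64 R=34
Round 3 (k=30): L=34 R=67
Round 4 (k=45): L=67 R=236

Answer: 67 236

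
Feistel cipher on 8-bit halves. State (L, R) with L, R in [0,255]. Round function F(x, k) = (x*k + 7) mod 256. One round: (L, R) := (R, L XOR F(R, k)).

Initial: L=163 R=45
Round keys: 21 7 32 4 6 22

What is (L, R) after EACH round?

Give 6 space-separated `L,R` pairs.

Round 1 (k=21): L=45 R=27
Round 2 (k=7): L=27 R=233
Round 3 (k=32): L=233 R=60
Round 4 (k=4): L=60 R=30
Round 5 (k=6): L=30 R=135
Round 6 (k=22): L=135 R=191

Answer: 45,27 27,233 233,60 60,30 30,135 135,191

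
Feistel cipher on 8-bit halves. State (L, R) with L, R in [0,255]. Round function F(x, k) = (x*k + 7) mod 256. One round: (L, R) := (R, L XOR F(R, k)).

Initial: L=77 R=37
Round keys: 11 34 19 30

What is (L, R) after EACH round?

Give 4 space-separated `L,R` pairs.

Answer: 37,211 211,40 40,44 44,7

Derivation:
Round 1 (k=11): L=37 R=211
Round 2 (k=34): L=211 R=40
Round 3 (k=19): L=40 R=44
Round 4 (k=30): L=44 R=7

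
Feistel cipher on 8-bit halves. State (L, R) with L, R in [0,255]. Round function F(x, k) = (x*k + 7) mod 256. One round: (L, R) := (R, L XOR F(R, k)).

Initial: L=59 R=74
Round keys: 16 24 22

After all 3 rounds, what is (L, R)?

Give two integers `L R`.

Round 1 (k=16): L=74 R=156
Round 2 (k=24): L=156 R=237
Round 3 (k=22): L=237 R=249

Answer: 237 249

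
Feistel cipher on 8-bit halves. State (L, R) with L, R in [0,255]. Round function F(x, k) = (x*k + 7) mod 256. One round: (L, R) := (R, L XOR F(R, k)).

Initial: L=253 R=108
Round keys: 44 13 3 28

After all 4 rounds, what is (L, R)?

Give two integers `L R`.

Round 1 (k=44): L=108 R=106
Round 2 (k=13): L=106 R=5
Round 3 (k=3): L=5 R=124
Round 4 (k=28): L=124 R=146

Answer: 124 146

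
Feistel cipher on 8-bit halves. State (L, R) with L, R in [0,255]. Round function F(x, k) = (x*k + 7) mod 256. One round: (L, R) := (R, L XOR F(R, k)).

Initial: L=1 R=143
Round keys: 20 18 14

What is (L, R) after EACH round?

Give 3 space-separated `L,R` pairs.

Round 1 (k=20): L=143 R=50
Round 2 (k=18): L=50 R=4
Round 3 (k=14): L=4 R=13

Answer: 143,50 50,4 4,13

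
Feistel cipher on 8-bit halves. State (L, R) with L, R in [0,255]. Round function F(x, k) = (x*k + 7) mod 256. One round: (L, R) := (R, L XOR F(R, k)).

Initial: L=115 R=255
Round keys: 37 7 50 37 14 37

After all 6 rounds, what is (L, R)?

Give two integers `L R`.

Round 1 (k=37): L=255 R=145
Round 2 (k=7): L=145 R=1
Round 3 (k=50): L=1 R=168
Round 4 (k=37): L=168 R=78
Round 5 (k=14): L=78 R=227
Round 6 (k=37): L=227 R=152

Answer: 227 152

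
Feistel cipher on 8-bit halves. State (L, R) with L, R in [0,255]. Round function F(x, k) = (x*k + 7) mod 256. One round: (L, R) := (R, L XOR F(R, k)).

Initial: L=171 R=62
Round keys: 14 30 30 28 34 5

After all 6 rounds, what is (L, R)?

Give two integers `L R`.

Answer: 110 71

Derivation:
Round 1 (k=14): L=62 R=192
Round 2 (k=30): L=192 R=185
Round 3 (k=30): L=185 R=117
Round 4 (k=28): L=117 R=106
Round 5 (k=34): L=106 R=110
Round 6 (k=5): L=110 R=71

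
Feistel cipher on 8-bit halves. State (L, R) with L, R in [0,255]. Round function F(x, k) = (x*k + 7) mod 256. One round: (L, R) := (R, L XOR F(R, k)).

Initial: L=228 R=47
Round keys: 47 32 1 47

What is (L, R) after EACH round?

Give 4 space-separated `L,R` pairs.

Round 1 (k=47): L=47 R=76
Round 2 (k=32): L=76 R=168
Round 3 (k=1): L=168 R=227
Round 4 (k=47): L=227 R=28

Answer: 47,76 76,168 168,227 227,28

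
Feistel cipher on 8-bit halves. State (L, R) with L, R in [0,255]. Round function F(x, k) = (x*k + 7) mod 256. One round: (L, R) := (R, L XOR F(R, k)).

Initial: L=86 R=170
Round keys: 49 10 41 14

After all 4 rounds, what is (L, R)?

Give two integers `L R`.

Answer: 65 242

Derivation:
Round 1 (k=49): L=170 R=199
Round 2 (k=10): L=199 R=103
Round 3 (k=41): L=103 R=65
Round 4 (k=14): L=65 R=242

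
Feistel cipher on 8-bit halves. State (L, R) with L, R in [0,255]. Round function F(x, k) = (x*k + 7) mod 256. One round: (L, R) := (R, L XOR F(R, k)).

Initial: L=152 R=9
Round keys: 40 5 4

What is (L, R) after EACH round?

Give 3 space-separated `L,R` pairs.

Round 1 (k=40): L=9 R=247
Round 2 (k=5): L=247 R=211
Round 3 (k=4): L=211 R=164

Answer: 9,247 247,211 211,164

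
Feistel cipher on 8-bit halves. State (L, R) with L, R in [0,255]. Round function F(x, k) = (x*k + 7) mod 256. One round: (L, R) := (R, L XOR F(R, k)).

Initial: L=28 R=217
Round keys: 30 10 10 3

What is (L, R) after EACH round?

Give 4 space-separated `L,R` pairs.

Answer: 217,105 105,248 248,222 222,89

Derivation:
Round 1 (k=30): L=217 R=105
Round 2 (k=10): L=105 R=248
Round 3 (k=10): L=248 R=222
Round 4 (k=3): L=222 R=89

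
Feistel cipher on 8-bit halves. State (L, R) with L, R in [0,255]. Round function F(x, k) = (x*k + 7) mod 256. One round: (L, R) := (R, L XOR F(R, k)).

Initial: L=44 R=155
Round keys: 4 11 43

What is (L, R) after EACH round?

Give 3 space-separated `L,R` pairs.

Answer: 155,95 95,135 135,235

Derivation:
Round 1 (k=4): L=155 R=95
Round 2 (k=11): L=95 R=135
Round 3 (k=43): L=135 R=235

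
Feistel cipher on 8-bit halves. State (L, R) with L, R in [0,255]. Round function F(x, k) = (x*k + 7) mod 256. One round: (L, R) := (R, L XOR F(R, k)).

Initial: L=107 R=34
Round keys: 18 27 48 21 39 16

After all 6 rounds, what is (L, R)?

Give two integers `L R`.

Answer: 7 24

Derivation:
Round 1 (k=18): L=34 R=0
Round 2 (k=27): L=0 R=37
Round 3 (k=48): L=37 R=247
Round 4 (k=21): L=247 R=111
Round 5 (k=39): L=111 R=7
Round 6 (k=16): L=7 R=24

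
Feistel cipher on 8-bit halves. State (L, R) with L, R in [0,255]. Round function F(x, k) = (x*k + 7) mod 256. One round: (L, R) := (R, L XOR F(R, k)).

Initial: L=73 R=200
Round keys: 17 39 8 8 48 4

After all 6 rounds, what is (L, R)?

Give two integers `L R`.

Round 1 (k=17): L=200 R=6
Round 2 (k=39): L=6 R=57
Round 3 (k=8): L=57 R=201
Round 4 (k=8): L=201 R=118
Round 5 (k=48): L=118 R=238
Round 6 (k=4): L=238 R=201

Answer: 238 201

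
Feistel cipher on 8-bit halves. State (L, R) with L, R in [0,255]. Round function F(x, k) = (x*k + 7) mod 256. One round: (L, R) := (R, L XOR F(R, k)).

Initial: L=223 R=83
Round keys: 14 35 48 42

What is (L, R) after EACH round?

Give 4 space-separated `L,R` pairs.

Round 1 (k=14): L=83 R=78
Round 2 (k=35): L=78 R=226
Round 3 (k=48): L=226 R=41
Round 4 (k=42): L=41 R=35

Answer: 83,78 78,226 226,41 41,35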